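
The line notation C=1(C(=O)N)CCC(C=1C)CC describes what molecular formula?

C9H15NO

Heavy atoms from the SMILES: 9 C, 1 N, 1 O.
Implicit hydrogens by atom environment:
  3 × C: 2 H each → 6
  3 × C: no H
  2 × C: 3 H each → 6
  1 × C: 1 H
  1 × N: 2 H
  1 × O: no H
  Total hydrogens = 15.
Molecular formula: C9H15NO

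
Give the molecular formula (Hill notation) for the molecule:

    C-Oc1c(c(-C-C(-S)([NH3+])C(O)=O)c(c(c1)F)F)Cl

Heavy atoms from the SMILES: 10 C, 1 Cl, 2 F, 1 N, 3 O, 1 S.
Implicit hydrogens by atom environment:
  5 × C (aromatic): no H
  2 × C: no H
  2 × F: no H
  2 × O: no H
  1 × C: 3 H
  1 × C: 2 H
  1 × C (aromatic): 1 H
  1 × Cl: no H
  1 × N (charge +1): 3 H
  1 × O: 1 H
  1 × S: 1 H
  Total hydrogens = 11.
Net charge +1.
Molecular formula: C10H11ClF2NO3S+

C10H11ClF2NO3S+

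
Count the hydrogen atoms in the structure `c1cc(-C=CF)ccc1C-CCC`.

15

Hydrogens are implicit in SMILES; fill each atom to its normal valence:
  4 × C (aromatic): 1 H each → 4
  3 × C: 2 H each → 6
  2 × C: 1 H each → 2
  2 × C (aromatic): no H
  1 × C: 3 H
  1 × F: no H
  Total hydrogens = 15.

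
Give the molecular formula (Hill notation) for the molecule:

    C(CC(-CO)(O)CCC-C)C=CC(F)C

C12H23FO2

Heavy atoms from the SMILES: 12 C, 1 F, 2 O.
Implicit hydrogens by atom environment:
  6 × C: 2 H each → 12
  3 × C: 1 H each → 3
  2 × C: 3 H each → 6
  2 × O: 1 H each → 2
  1 × C: no H
  1 × F: no H
  Total hydrogens = 23.
Molecular formula: C12H23FO2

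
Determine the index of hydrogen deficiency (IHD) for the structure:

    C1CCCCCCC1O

1

Molecular formula from the SMILES: C8H16O.
DoU = (2C + 2 + N − H − X)/2 = (2·8 + 2 + 0 − 16 − 0)/2 = 2/2 = 1.
(Structurally: 1 ring(s) + 0 π bond(s) = 1.)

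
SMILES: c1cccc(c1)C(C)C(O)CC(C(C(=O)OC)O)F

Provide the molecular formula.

Heavy atoms from the SMILES: 14 C, 1 F, 4 O.
Implicit hydrogens by atom environment:
  5 × C (aromatic): 1 H each → 5
  4 × C: 1 H each → 4
  2 × C: 3 H each → 6
  2 × O: 1 H each → 2
  2 × O: no H
  1 × C: 2 H
  1 × C: no H
  1 × C (aromatic): no H
  1 × F: no H
  Total hydrogens = 19.
Molecular formula: C14H19FO4

C14H19FO4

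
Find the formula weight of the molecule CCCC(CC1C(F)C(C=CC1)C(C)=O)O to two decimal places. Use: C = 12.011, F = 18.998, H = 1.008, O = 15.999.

Molecular formula: C13H21FO2.
M = 13×12.011 + 1×18.998 + 21×1.008 + 2×15.999 = 228.31 g/mol.

228.31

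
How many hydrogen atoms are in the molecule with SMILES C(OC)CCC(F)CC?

Hydrogens are implicit in SMILES; fill each atom to its normal valence:
  4 × C: 2 H each → 8
  2 × C: 3 H each → 6
  1 × C: 1 H
  1 × F: no H
  1 × O: no H
  Total hydrogens = 15.

15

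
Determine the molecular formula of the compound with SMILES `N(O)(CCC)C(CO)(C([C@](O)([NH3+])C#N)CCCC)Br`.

C12H25BrN3O3+

Heavy atoms from the SMILES: 1 Br, 12 C, 3 N, 3 O.
Implicit hydrogens by atom environment:
  6 × C: 2 H each → 12
  3 × C: no H
  3 × O: 1 H each → 3
  2 × C: 3 H each → 6
  2 × N: no H
  1 × Br: no H
  1 × C: 1 H
  1 × N (charge +1): 3 H
  Total hydrogens = 25.
Net charge +1.
Molecular formula: C12H25BrN3O3+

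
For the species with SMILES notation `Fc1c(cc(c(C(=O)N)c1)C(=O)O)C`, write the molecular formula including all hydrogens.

Heavy atoms from the SMILES: 9 C, 1 F, 1 N, 3 O.
Implicit hydrogens by atom environment:
  4 × C (aromatic): no H
  2 × C (aromatic): 1 H each → 2
  2 × C: no H
  2 × O: no H
  1 × C: 3 H
  1 × F: no H
  1 × N: 2 H
  1 × O: 1 H
  Total hydrogens = 8.
Molecular formula: C9H8FNO3

C9H8FNO3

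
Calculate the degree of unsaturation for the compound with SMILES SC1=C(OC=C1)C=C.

Molecular formula from the SMILES: C6H6OS.
DoU = (2C + 2 + N − H − X)/2 = (2·6 + 2 + 0 − 6 − 0)/2 = 8/2 = 4.
(Structurally: 1 ring(s) + 3 π bond(s) = 4.)

4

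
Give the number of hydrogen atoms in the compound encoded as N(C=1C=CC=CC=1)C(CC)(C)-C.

Hydrogens are implicit in SMILES; fill each atom to its normal valence:
  5 × C (aromatic): 1 H each → 5
  3 × C: 3 H each → 9
  1 × C: 2 H
  1 × C: no H
  1 × C (aromatic): no H
  1 × N: 1 H
  Total hydrogens = 17.

17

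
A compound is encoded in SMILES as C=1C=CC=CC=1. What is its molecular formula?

C6H6

Heavy atoms from the SMILES: 6 C.
Implicit hydrogens by atom environment:
  6 × C (aromatic): 1 H each → 6
  Total hydrogens = 6.
Molecular formula: C6H6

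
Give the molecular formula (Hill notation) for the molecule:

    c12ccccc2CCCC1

C10H12

Heavy atoms from the SMILES: 10 C.
Implicit hydrogens by atom environment:
  4 × C: 2 H each → 8
  4 × C (aromatic): 1 H each → 4
  2 × C (aromatic): no H
  Total hydrogens = 12.
Molecular formula: C10H12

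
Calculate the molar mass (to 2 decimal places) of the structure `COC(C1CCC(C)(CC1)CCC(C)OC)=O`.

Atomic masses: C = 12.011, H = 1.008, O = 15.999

Molecular formula: C14H26O3.
M = 14×12.011 + 26×1.008 + 3×15.999 = 242.36 g/mol.

242.36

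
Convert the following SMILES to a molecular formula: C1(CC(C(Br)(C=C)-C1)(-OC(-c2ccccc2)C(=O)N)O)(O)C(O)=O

Heavy atoms from the SMILES: 1 Br, 16 C, 1 N, 6 O.
Implicit hydrogens by atom environment:
  5 × C (aromatic): 1 H each → 5
  5 × C: no H
  3 × C: 2 H each → 6
  3 × O: 1 H each → 3
  3 × O: no H
  2 × C: 1 H each → 2
  1 × Br: no H
  1 × C (aromatic): no H
  1 × N: 2 H
  Total hydrogens = 18.
Molecular formula: C16H18BrNO6

C16H18BrNO6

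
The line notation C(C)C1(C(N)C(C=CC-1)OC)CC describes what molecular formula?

Heavy atoms from the SMILES: 11 C, 1 N, 1 O.
Implicit hydrogens by atom environment:
  4 × C: 1 H each → 4
  3 × C: 3 H each → 9
  3 × C: 2 H each → 6
  1 × C: no H
  1 × N: 2 H
  1 × O: no H
  Total hydrogens = 21.
Molecular formula: C11H21NO

C11H21NO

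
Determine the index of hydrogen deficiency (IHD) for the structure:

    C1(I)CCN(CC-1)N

Molecular formula from the SMILES: C5H11IN2.
DoU = (2C + 2 + N − H − X)/2 = (2·5 + 2 + 2 − 11 − 1)/2 = 2/2 = 1.
(Structurally: 1 ring(s) + 0 π bond(s) = 1.)

1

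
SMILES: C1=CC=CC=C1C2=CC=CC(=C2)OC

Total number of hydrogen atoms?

Hydrogens are implicit in SMILES; fill each atom to its normal valence:
  9 × C (aromatic): 1 H each → 9
  3 × C (aromatic): no H
  1 × C: 3 H
  1 × O: no H
  Total hydrogens = 12.

12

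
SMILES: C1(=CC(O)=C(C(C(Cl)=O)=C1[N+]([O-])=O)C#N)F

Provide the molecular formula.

Heavy atoms from the SMILES: 8 C, 1 Cl, 1 F, 2 N, 4 O.
Implicit hydrogens by atom environment:
  5 × C (aromatic): no H
  2 × C: no H
  2 × O: no H
  1 × C (aromatic): 1 H
  1 × Cl: no H
  1 × F: no H
  1 × N: no H
  1 × N (charge +1): no H
  1 × O: 1 H
  1 × O (charge -1): no H
  Total hydrogens = 2.
Molecular formula: C8H2ClFN2O4

C8H2ClFN2O4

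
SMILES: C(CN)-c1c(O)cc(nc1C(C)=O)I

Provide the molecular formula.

C9H11IN2O2

Heavy atoms from the SMILES: 9 C, 1 I, 2 N, 2 O.
Implicit hydrogens by atom environment:
  4 × C (aromatic): no H
  2 × C: 2 H each → 4
  1 × C: 3 H
  1 × C (aromatic): 1 H
  1 × C: no H
  1 × I: no H
  1 × N: 2 H
  1 × N (aromatic): no H
  1 × O: 1 H
  1 × O: no H
  Total hydrogens = 11.
Molecular formula: C9H11IN2O2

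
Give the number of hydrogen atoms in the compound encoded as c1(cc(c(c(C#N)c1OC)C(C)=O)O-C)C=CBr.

Hydrogens are implicit in SMILES; fill each atom to its normal valence:
  5 × C (aromatic): no H
  3 × C: 3 H each → 9
  3 × O: no H
  2 × C: 1 H each → 2
  2 × C: no H
  1 × Br: no H
  1 × C (aromatic): 1 H
  1 × N: no H
  Total hydrogens = 12.

12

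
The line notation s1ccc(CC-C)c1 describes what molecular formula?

C7H10S

Heavy atoms from the SMILES: 7 C, 1 S.
Implicit hydrogens by atom environment:
  3 × C (aromatic): 1 H each → 3
  2 × C: 2 H each → 4
  1 × C: 3 H
  1 × C (aromatic): no H
  1 × S (aromatic): no H
  Total hydrogens = 10.
Molecular formula: C7H10S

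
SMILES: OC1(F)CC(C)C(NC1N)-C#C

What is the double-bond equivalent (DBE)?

3

Molecular formula from the SMILES: C8H13FN2O.
DoU = (2C + 2 + N − H − X)/2 = (2·8 + 2 + 2 − 13 − 1)/2 = 6/2 = 3.
(Structurally: 1 ring(s) + 2 π bond(s) = 3.)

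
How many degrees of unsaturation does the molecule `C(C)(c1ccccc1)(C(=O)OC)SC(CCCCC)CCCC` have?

Molecular formula from the SMILES: C20H32O2S.
DoU = (2C + 2 + N − H − X)/2 = (2·20 + 2 + 0 − 32 − 0)/2 = 10/2 = 5.
(Structurally: 1 ring(s) + 4 π bond(s) = 5.)

5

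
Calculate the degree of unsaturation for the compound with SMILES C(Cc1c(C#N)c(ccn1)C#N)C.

8

Molecular formula from the SMILES: C10H9N3.
DoU = (2C + 2 + N − H − X)/2 = (2·10 + 2 + 3 − 9 − 0)/2 = 16/2 = 8.
(Structurally: 1 ring(s) + 7 π bond(s) = 8.)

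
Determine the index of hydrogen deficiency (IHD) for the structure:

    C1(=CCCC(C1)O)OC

Molecular formula from the SMILES: C7H12O2.
DoU = (2C + 2 + N − H − X)/2 = (2·7 + 2 + 0 − 12 − 0)/2 = 4/2 = 2.
(Structurally: 1 ring(s) + 1 π bond(s) = 2.)

2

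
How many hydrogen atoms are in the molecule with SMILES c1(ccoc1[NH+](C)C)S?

Hydrogens are implicit in SMILES; fill each atom to its normal valence:
  2 × C: 3 H each → 6
  2 × C (aromatic): 1 H each → 2
  2 × C (aromatic): no H
  1 × N (charge +1): 1 H
  1 × O (aromatic): no H
  1 × S: 1 H
  Total hydrogens = 10.

10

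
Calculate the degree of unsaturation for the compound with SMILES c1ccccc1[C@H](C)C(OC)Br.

4

Molecular formula from the SMILES: C10H13BrO.
DoU = (2C + 2 + N − H − X)/2 = (2·10 + 2 + 0 − 13 − 1)/2 = 8/2 = 4.
(Structurally: 1 ring(s) + 3 π bond(s) = 4.)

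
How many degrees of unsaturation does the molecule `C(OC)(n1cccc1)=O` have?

4

Molecular formula from the SMILES: C6H7NO2.
DoU = (2C + 2 + N − H − X)/2 = (2·6 + 2 + 1 − 7 − 0)/2 = 8/2 = 4.
(Structurally: 1 ring(s) + 3 π bond(s) = 4.)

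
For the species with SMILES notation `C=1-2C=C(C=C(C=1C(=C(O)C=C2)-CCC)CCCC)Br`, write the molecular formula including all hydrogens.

C17H21BrO

Heavy atoms from the SMILES: 1 Br, 17 C, 1 O.
Implicit hydrogens by atom environment:
  6 × C (aromatic): no H
  5 × C: 2 H each → 10
  4 × C (aromatic): 1 H each → 4
  2 × C: 3 H each → 6
  1 × Br: no H
  1 × O: 1 H
  Total hydrogens = 21.
Molecular formula: C17H21BrO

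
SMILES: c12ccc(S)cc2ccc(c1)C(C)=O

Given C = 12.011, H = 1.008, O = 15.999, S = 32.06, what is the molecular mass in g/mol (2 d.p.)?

Molecular formula: C12H10OS.
M = 12×12.011 + 10×1.008 + 1×15.999 + 1×32.06 = 202.27 g/mol.

202.27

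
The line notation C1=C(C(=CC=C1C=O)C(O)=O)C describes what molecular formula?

Heavy atoms from the SMILES: 9 C, 3 O.
Implicit hydrogens by atom environment:
  3 × C (aromatic): 1 H each → 3
  3 × C (aromatic): no H
  2 × O: no H
  1 × C: 3 H
  1 × C: 1 H
  1 × C: no H
  1 × O: 1 H
  Total hydrogens = 8.
Molecular formula: C9H8O3

C9H8O3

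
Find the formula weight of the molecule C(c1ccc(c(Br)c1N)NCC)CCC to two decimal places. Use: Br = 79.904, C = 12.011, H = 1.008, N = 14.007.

271.20

Molecular formula: C12H19BrN2.
M = 1×79.904 + 12×12.011 + 19×1.008 + 2×14.007 = 271.20 g/mol.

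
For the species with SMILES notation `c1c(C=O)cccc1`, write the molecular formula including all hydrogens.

C7H6O

Heavy atoms from the SMILES: 7 C, 1 O.
Implicit hydrogens by atom environment:
  5 × C (aromatic): 1 H each → 5
  1 × C: 1 H
  1 × C (aromatic): no H
  1 × O: no H
  Total hydrogens = 6.
Molecular formula: C7H6O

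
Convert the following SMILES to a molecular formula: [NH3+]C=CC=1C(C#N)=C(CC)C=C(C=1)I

C11H12IN2+

Heavy atoms from the SMILES: 11 C, 1 I, 2 N.
Implicit hydrogens by atom environment:
  4 × C (aromatic): no H
  2 × C (aromatic): 1 H each → 2
  2 × C: 1 H each → 2
  1 × C: 3 H
  1 × C: 2 H
  1 × C: no H
  1 × I: no H
  1 × N (charge +1): 3 H
  1 × N: no H
  Total hydrogens = 12.
Net charge +1.
Molecular formula: C11H12IN2+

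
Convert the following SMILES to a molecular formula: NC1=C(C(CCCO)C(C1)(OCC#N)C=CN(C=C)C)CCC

Heavy atoms from the SMILES: 18 C, 3 N, 2 O.
Implicit hydrogens by atom environment:
  8 × C: 2 H each → 16
  4 × C: 1 H each → 4
  4 × C: no H
  2 × C: 3 H each → 6
  2 × N: no H
  1 × N: 2 H
  1 × O: 1 H
  1 × O: no H
  Total hydrogens = 29.
Molecular formula: C18H29N3O2

C18H29N3O2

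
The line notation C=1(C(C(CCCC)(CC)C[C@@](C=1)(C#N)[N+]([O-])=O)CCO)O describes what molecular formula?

C15H24N2O4

Heavy atoms from the SMILES: 15 C, 2 N, 4 O.
Implicit hydrogens by atom environment:
  7 × C: 2 H each → 14
  4 × C: no H
  2 × C: 3 H each → 6
  2 × C: 1 H each → 2
  2 × O: 1 H each → 2
  1 × N (charge +1): no H
  1 × N: no H
  1 × O: no H
  1 × O (charge -1): no H
  Total hydrogens = 24.
Molecular formula: C15H24N2O4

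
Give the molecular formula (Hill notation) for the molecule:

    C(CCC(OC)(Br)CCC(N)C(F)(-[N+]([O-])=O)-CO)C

Heavy atoms from the SMILES: 1 Br, 11 C, 1 F, 2 N, 4 O.
Implicit hydrogens by atom environment:
  6 × C: 2 H each → 12
  2 × C: 3 H each → 6
  2 × C: no H
  2 × O: no H
  1 × Br: no H
  1 × C: 1 H
  1 × F: no H
  1 × N: 2 H
  1 × N (charge +1): no H
  1 × O: 1 H
  1 × O (charge -1): no H
  Total hydrogens = 22.
Molecular formula: C11H22BrFN2O4

C11H22BrFN2O4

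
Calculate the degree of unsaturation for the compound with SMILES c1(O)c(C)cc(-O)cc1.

Molecular formula from the SMILES: C7H8O2.
DoU = (2C + 2 + N − H − X)/2 = (2·7 + 2 + 0 − 8 − 0)/2 = 8/2 = 4.
(Structurally: 1 ring(s) + 3 π bond(s) = 4.)

4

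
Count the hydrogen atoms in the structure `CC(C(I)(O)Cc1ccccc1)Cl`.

12

Hydrogens are implicit in SMILES; fill each atom to its normal valence:
  5 × C (aromatic): 1 H each → 5
  1 × C: 3 H
  1 × C: 2 H
  1 × C: 1 H
  1 × C: no H
  1 × C (aromatic): no H
  1 × Cl: no H
  1 × I: no H
  1 × O: 1 H
  Total hydrogens = 12.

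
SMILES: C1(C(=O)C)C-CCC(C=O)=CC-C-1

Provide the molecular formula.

C11H16O2

Heavy atoms from the SMILES: 11 C, 2 O.
Implicit hydrogens by atom environment:
  5 × C: 2 H each → 10
  3 × C: 1 H each → 3
  2 × C: no H
  2 × O: no H
  1 × C: 3 H
  Total hydrogens = 16.
Molecular formula: C11H16O2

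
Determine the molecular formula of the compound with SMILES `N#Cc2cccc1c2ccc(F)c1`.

Heavy atoms from the SMILES: 11 C, 1 F, 1 N.
Implicit hydrogens by atom environment:
  6 × C (aromatic): 1 H each → 6
  4 × C (aromatic): no H
  1 × C: no H
  1 × F: no H
  1 × N: no H
  Total hydrogens = 6.
Molecular formula: C11H6FN

C11H6FN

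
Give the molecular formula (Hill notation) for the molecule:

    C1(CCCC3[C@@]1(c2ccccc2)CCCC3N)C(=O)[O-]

Heavy atoms from the SMILES: 17 C, 1 N, 2 O.
Implicit hydrogens by atom environment:
  6 × C: 2 H each → 12
  5 × C (aromatic): 1 H each → 5
  3 × C: 1 H each → 3
  2 × C: no H
  1 × C (aromatic): no H
  1 × N: 2 H
  1 × O: no H
  1 × O (charge -1): no H
  Total hydrogens = 22.
Net charge -1.
Molecular formula: C17H22NO2-

C17H22NO2-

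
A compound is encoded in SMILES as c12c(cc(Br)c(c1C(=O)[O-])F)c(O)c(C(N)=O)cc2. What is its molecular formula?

Heavy atoms from the SMILES: 1 Br, 12 C, 1 F, 1 N, 4 O.
Implicit hydrogens by atom environment:
  7 × C (aromatic): no H
  3 × C (aromatic): 1 H each → 3
  2 × C: no H
  2 × O: no H
  1 × Br: no H
  1 × F: no H
  1 × N: 2 H
  1 × O: 1 H
  1 × O (charge -1): no H
  Total hydrogens = 6.
Net charge -1.
Molecular formula: C12H6BrFNO4-

C12H6BrFNO4-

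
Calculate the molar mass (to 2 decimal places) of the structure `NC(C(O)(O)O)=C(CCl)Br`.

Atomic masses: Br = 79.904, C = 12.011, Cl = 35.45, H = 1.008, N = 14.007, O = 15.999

232.46

Molecular formula: C4H7BrClNO3.
M = 1×79.904 + 4×12.011 + 1×35.45 + 7×1.008 + 1×14.007 + 3×15.999 = 232.46 g/mol.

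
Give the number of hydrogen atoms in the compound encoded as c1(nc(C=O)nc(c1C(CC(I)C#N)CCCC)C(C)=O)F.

Hydrogens are implicit in SMILES; fill each atom to its normal valence:
  4 × C: 2 H each → 8
  4 × C (aromatic): no H
  3 × C: 1 H each → 3
  2 × C: 3 H each → 6
  2 × C: no H
  2 × N (aromatic): no H
  2 × O: no H
  1 × F: no H
  1 × I: no H
  1 × N: no H
  Total hydrogens = 17.

17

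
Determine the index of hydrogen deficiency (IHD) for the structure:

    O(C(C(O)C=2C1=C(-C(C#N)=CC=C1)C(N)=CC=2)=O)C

Molecular formula from the SMILES: C14H12N2O3.
DoU = (2C + 2 + N − H − X)/2 = (2·14 + 2 + 2 − 12 − 0)/2 = 20/2 = 10.
(Structurally: 2 ring(s) + 8 π bond(s) = 10.)

10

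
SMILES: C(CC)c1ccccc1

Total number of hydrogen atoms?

Hydrogens are implicit in SMILES; fill each atom to its normal valence:
  5 × C (aromatic): 1 H each → 5
  2 × C: 2 H each → 4
  1 × C: 3 H
  1 × C (aromatic): no H
  Total hydrogens = 12.

12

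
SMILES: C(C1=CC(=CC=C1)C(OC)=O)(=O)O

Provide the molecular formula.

Heavy atoms from the SMILES: 9 C, 4 O.
Implicit hydrogens by atom environment:
  4 × C (aromatic): 1 H each → 4
  3 × O: no H
  2 × C (aromatic): no H
  2 × C: no H
  1 × C: 3 H
  1 × O: 1 H
  Total hydrogens = 8.
Molecular formula: C9H8O4

C9H8O4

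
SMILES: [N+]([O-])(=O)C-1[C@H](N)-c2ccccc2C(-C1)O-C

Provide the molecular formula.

Heavy atoms from the SMILES: 11 C, 2 N, 3 O.
Implicit hydrogens by atom environment:
  4 × C (aromatic): 1 H each → 4
  3 × C: 1 H each → 3
  2 × C (aromatic): no H
  2 × O: no H
  1 × C: 3 H
  1 × C: 2 H
  1 × N: 2 H
  1 × N (charge +1): no H
  1 × O (charge -1): no H
  Total hydrogens = 14.
Molecular formula: C11H14N2O3

C11H14N2O3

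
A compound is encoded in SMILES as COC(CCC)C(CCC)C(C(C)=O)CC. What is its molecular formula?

C14H28O2

Heavy atoms from the SMILES: 14 C, 2 O.
Implicit hydrogens by atom environment:
  5 × C: 3 H each → 15
  5 × C: 2 H each → 10
  3 × C: 1 H each → 3
  2 × O: no H
  1 × C: no H
  Total hydrogens = 28.
Molecular formula: C14H28O2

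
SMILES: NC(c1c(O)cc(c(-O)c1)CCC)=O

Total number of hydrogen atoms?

13

Hydrogens are implicit in SMILES; fill each atom to its normal valence:
  4 × C (aromatic): no H
  2 × C: 2 H each → 4
  2 × C (aromatic): 1 H each → 2
  2 × O: 1 H each → 2
  1 × C: 3 H
  1 × C: no H
  1 × N: 2 H
  1 × O: no H
  Total hydrogens = 13.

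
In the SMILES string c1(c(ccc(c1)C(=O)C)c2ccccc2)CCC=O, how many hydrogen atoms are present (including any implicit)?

16

Hydrogens are implicit in SMILES; fill each atom to its normal valence:
  8 × C (aromatic): 1 H each → 8
  4 × C (aromatic): no H
  2 × C: 2 H each → 4
  2 × O: no H
  1 × C: 3 H
  1 × C: 1 H
  1 × C: no H
  Total hydrogens = 16.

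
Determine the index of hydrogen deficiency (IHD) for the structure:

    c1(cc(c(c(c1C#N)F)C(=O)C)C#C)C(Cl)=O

Molecular formula from the SMILES: C12H5ClFNO2.
DoU = (2C + 2 + N − H − X)/2 = (2·12 + 2 + 1 − 5 − 2)/2 = 20/2 = 10.
(Structurally: 1 ring(s) + 9 π bond(s) = 10.)

10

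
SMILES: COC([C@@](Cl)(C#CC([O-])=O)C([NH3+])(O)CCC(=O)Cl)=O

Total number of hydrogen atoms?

Hydrogens are implicit in SMILES; fill each atom to its normal valence:
  7 × C: no H
  4 × O: no H
  2 × C: 2 H each → 4
  2 × Cl: no H
  1 × C: 3 H
  1 × N (charge +1): 3 H
  1 × O: 1 H
  1 × O (charge -1): no H
  Total hydrogens = 11.

11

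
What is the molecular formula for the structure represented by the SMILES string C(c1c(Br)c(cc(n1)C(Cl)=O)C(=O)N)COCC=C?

C12H12BrClN2O3

Heavy atoms from the SMILES: 1 Br, 12 C, 1 Cl, 2 N, 3 O.
Implicit hydrogens by atom environment:
  4 × C: 2 H each → 8
  4 × C (aromatic): no H
  3 × O: no H
  2 × C: no H
  1 × Br: no H
  1 × C (aromatic): 1 H
  1 × C: 1 H
  1 × Cl: no H
  1 × N: 2 H
  1 × N (aromatic): no H
  Total hydrogens = 12.
Molecular formula: C12H12BrClN2O3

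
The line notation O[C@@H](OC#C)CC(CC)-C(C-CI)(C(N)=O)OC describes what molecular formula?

Heavy atoms from the SMILES: 12 C, 1 I, 1 N, 4 O.
Implicit hydrogens by atom environment:
  4 × C: 2 H each → 8
  3 × C: 1 H each → 3
  3 × C: no H
  3 × O: no H
  2 × C: 3 H each → 6
  1 × I: no H
  1 × N: 2 H
  1 × O: 1 H
  Total hydrogens = 20.
Molecular formula: C12H20INO4

C12H20INO4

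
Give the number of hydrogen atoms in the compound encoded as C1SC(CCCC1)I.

11

Hydrogens are implicit in SMILES; fill each atom to its normal valence:
  5 × C: 2 H each → 10
  1 × C: 1 H
  1 × I: no H
  1 × S: no H
  Total hydrogens = 11.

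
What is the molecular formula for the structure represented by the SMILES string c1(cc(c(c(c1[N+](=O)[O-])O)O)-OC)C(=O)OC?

Heavy atoms from the SMILES: 9 C, 1 N, 7 O.
Implicit hydrogens by atom environment:
  5 × C (aromatic): no H
  4 × O: no H
  2 × C: 3 H each → 6
  2 × O: 1 H each → 2
  1 × C (aromatic): 1 H
  1 × C: no H
  1 × N (charge +1): no H
  1 × O (charge -1): no H
  Total hydrogens = 9.
Molecular formula: C9H9NO7

C9H9NO7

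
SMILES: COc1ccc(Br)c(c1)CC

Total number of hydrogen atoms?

Hydrogens are implicit in SMILES; fill each atom to its normal valence:
  3 × C (aromatic): 1 H each → 3
  3 × C (aromatic): no H
  2 × C: 3 H each → 6
  1 × Br: no H
  1 × C: 2 H
  1 × O: no H
  Total hydrogens = 11.

11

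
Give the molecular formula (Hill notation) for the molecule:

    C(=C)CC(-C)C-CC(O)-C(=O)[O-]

C9H15O3-

Heavy atoms from the SMILES: 9 C, 3 O.
Implicit hydrogens by atom environment:
  4 × C: 2 H each → 8
  3 × C: 1 H each → 3
  1 × C: 3 H
  1 × C: no H
  1 × O: 1 H
  1 × O: no H
  1 × O (charge -1): no H
  Total hydrogens = 15.
Net charge -1.
Molecular formula: C9H15O3-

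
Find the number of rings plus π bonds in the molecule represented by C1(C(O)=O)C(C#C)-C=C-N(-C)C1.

5

Molecular formula from the SMILES: C9H11NO2.
DoU = (2C + 2 + N − H − X)/2 = (2·9 + 2 + 1 − 11 − 0)/2 = 10/2 = 5.
(Structurally: 1 ring(s) + 4 π bond(s) = 5.)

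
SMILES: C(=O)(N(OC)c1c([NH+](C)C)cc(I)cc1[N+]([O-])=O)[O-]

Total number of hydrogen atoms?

12

Hydrogens are implicit in SMILES; fill each atom to its normal valence:
  4 × C (aromatic): no H
  3 × C: 3 H each → 9
  3 × O: no H
  2 × C (aromatic): 1 H each → 2
  2 × O (charge -1): no H
  1 × C: no H
  1 × I: no H
  1 × N (charge +1): 1 H
  1 × N (charge +1): no H
  1 × N: no H
  Total hydrogens = 12.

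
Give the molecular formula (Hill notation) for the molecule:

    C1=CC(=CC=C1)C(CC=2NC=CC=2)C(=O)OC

Heavy atoms from the SMILES: 14 C, 1 N, 2 O.
Implicit hydrogens by atom environment:
  8 × C (aromatic): 1 H each → 8
  2 × C (aromatic): no H
  2 × O: no H
  1 × C: 3 H
  1 × C: 2 H
  1 × C: 1 H
  1 × C: no H
  1 × N (aromatic): 1 H
  Total hydrogens = 15.
Molecular formula: C14H15NO2

C14H15NO2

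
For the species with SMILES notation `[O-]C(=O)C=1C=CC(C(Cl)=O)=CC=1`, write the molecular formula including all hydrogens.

C8H4ClO3-

Heavy atoms from the SMILES: 8 C, 1 Cl, 3 O.
Implicit hydrogens by atom environment:
  4 × C (aromatic): 1 H each → 4
  2 × C (aromatic): no H
  2 × C: no H
  2 × O: no H
  1 × Cl: no H
  1 × O (charge -1): no H
  Total hydrogens = 4.
Net charge -1.
Molecular formula: C8H4ClO3-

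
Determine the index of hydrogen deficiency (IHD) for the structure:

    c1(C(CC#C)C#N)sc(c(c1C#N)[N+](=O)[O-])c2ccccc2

Molecular formula from the SMILES: C16H9N3O2S.
DoU = (2C + 2 + N − H − X)/2 = (2·16 + 2 + 3 − 9 − 0)/2 = 28/2 = 14.
(Structurally: 2 ring(s) + 12 π bond(s) = 14.)

14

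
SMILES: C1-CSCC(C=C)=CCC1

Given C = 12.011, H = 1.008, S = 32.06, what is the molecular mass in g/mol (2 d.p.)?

154.27

Molecular formula: C9H14S.
M = 9×12.011 + 14×1.008 + 1×32.06 = 154.27 g/mol.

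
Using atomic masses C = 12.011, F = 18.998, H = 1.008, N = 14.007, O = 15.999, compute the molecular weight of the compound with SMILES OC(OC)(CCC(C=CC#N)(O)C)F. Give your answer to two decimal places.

Molecular formula: C9H14FNO3.
M = 9×12.011 + 1×18.998 + 14×1.008 + 1×14.007 + 3×15.999 = 203.21 g/mol.

203.21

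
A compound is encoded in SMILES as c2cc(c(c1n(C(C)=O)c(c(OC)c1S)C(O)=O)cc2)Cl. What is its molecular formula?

Heavy atoms from the SMILES: 14 C, 1 Cl, 1 N, 4 O, 1 S.
Implicit hydrogens by atom environment:
  6 × C (aromatic): no H
  4 × C (aromatic): 1 H each → 4
  3 × O: no H
  2 × C: 3 H each → 6
  2 × C: no H
  1 × Cl: no H
  1 × N (aromatic): no H
  1 × O: 1 H
  1 × S: 1 H
  Total hydrogens = 12.
Molecular formula: C14H12ClNO4S

C14H12ClNO4S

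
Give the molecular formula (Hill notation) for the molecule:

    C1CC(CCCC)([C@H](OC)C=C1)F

C11H19FO

Heavy atoms from the SMILES: 11 C, 1 F, 1 O.
Implicit hydrogens by atom environment:
  5 × C: 2 H each → 10
  3 × C: 1 H each → 3
  2 × C: 3 H each → 6
  1 × C: no H
  1 × F: no H
  1 × O: no H
  Total hydrogens = 19.
Molecular formula: C11H19FO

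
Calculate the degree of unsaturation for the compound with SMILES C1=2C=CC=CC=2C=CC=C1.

Molecular formula from the SMILES: C10H8.
DoU = (2C + 2 + N − H − X)/2 = (2·10 + 2 + 0 − 8 − 0)/2 = 14/2 = 7.
(Structurally: 2 ring(s) + 5 π bond(s) = 7.)

7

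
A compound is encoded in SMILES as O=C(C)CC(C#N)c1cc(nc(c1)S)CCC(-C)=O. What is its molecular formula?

C14H16N2O2S

Heavy atoms from the SMILES: 14 C, 2 N, 2 O, 1 S.
Implicit hydrogens by atom environment:
  3 × C: 2 H each → 6
  3 × C (aromatic): no H
  3 × C: no H
  2 × C: 3 H each → 6
  2 × C (aromatic): 1 H each → 2
  2 × O: no H
  1 × C: 1 H
  1 × N (aromatic): no H
  1 × N: no H
  1 × S: 1 H
  Total hydrogens = 16.
Molecular formula: C14H16N2O2S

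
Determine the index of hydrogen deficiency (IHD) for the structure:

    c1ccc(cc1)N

Molecular formula from the SMILES: C6H7N.
DoU = (2C + 2 + N − H − X)/2 = (2·6 + 2 + 1 − 7 − 0)/2 = 8/2 = 4.
(Structurally: 1 ring(s) + 3 π bond(s) = 4.)

4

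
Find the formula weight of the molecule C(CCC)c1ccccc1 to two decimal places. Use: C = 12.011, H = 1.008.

Molecular formula: C10H14.
M = 10×12.011 + 14×1.008 = 134.22 g/mol.

134.22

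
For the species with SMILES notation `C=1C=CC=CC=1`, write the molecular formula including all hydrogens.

Heavy atoms from the SMILES: 6 C.
Implicit hydrogens by atom environment:
  6 × C (aromatic): 1 H each → 6
  Total hydrogens = 6.
Molecular formula: C6H6

C6H6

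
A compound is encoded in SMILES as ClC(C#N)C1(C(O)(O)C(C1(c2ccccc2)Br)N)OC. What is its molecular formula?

C13H14BrClN2O3

Heavy atoms from the SMILES: 1 Br, 13 C, 1 Cl, 2 N, 3 O.
Implicit hydrogens by atom environment:
  5 × C (aromatic): 1 H each → 5
  4 × C: no H
  2 × C: 1 H each → 2
  2 × O: 1 H each → 2
  1 × Br: no H
  1 × C: 3 H
  1 × C (aromatic): no H
  1 × Cl: no H
  1 × N: 2 H
  1 × N: no H
  1 × O: no H
  Total hydrogens = 14.
Molecular formula: C13H14BrClN2O3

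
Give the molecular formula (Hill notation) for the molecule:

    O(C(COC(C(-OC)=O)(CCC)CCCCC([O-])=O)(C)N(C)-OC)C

Heavy atoms from the SMILES: 17 C, 1 N, 7 O.
Implicit hydrogens by atom environment:
  7 × C: 2 H each → 14
  6 × C: 3 H each → 18
  6 × O: no H
  4 × C: no H
  1 × N: no H
  1 × O (charge -1): no H
  Total hydrogens = 32.
Net charge -1.
Molecular formula: C17H32NO7-

C17H32NO7-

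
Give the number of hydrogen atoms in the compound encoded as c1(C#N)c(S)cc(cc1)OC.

Hydrogens are implicit in SMILES; fill each atom to its normal valence:
  3 × C (aromatic): 1 H each → 3
  3 × C (aromatic): no H
  1 × C: 3 H
  1 × C: no H
  1 × N: no H
  1 × O: no H
  1 × S: 1 H
  Total hydrogens = 7.

7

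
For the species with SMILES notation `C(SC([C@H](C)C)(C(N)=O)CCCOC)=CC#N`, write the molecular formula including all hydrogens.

C12H20N2O2S

Heavy atoms from the SMILES: 12 C, 2 N, 2 O, 1 S.
Implicit hydrogens by atom environment:
  3 × C: 3 H each → 9
  3 × C: 2 H each → 6
  3 × C: 1 H each → 3
  3 × C: no H
  2 × O: no H
  1 × N: 2 H
  1 × N: no H
  1 × S: no H
  Total hydrogens = 20.
Molecular formula: C12H20N2O2S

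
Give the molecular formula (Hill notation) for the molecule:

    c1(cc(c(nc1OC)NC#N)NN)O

C7H9N5O2

Heavy atoms from the SMILES: 7 C, 5 N, 2 O.
Implicit hydrogens by atom environment:
  4 × C (aromatic): no H
  2 × N: 1 H each → 2
  1 × C: 3 H
  1 × C (aromatic): 1 H
  1 × C: no H
  1 × N: 2 H
  1 × N (aromatic): no H
  1 × N: no H
  1 × O: 1 H
  1 × O: no H
  Total hydrogens = 9.
Molecular formula: C7H9N5O2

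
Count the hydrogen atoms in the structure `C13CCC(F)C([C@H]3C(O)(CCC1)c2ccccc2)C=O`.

Hydrogens are implicit in SMILES; fill each atom to its normal valence:
  5 × C: 2 H each → 10
  5 × C: 1 H each → 5
  5 × C (aromatic): 1 H each → 5
  1 × C: no H
  1 × C (aromatic): no H
  1 × F: no H
  1 × O: 1 H
  1 × O: no H
  Total hydrogens = 21.

21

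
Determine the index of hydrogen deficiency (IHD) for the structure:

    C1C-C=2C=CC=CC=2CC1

Molecular formula from the SMILES: C10H12.
DoU = (2C + 2 + N − H − X)/2 = (2·10 + 2 + 0 − 12 − 0)/2 = 10/2 = 5.
(Structurally: 2 ring(s) + 3 π bond(s) = 5.)

5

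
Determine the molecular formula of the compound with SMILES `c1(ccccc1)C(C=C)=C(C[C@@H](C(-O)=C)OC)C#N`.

C16H17NO2

Heavy atoms from the SMILES: 16 C, 1 N, 2 O.
Implicit hydrogens by atom environment:
  5 × C (aromatic): 1 H each → 5
  4 × C: no H
  3 × C: 2 H each → 6
  2 × C: 1 H each → 2
  1 × C: 3 H
  1 × C (aromatic): no H
  1 × N: no H
  1 × O: 1 H
  1 × O: no H
  Total hydrogens = 17.
Molecular formula: C16H17NO2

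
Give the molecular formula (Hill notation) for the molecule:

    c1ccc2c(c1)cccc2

Heavy atoms from the SMILES: 10 C.
Implicit hydrogens by atom environment:
  8 × C (aromatic): 1 H each → 8
  2 × C (aromatic): no H
  Total hydrogens = 8.
Molecular formula: C10H8

C10H8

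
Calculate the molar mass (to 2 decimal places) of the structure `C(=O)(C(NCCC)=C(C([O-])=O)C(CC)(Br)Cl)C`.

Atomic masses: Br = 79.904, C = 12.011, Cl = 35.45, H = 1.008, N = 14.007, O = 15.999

Molecular formula: C11H16BrClNO3-.
M = 1×79.904 + 11×12.011 + 1×35.45 + 16×1.008 + 1×14.007 + 3×15.999 = 325.61 g/mol.

325.61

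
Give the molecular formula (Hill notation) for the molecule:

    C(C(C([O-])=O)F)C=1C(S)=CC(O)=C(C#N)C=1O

C10H7FNO4S-

Heavy atoms from the SMILES: 10 C, 1 F, 1 N, 4 O, 1 S.
Implicit hydrogens by atom environment:
  5 × C (aromatic): no H
  2 × C: no H
  2 × O: 1 H each → 2
  1 × C: 2 H
  1 × C (aromatic): 1 H
  1 × C: 1 H
  1 × F: no H
  1 × N: no H
  1 × O: no H
  1 × O (charge -1): no H
  1 × S: 1 H
  Total hydrogens = 7.
Net charge -1.
Molecular formula: C10H7FNO4S-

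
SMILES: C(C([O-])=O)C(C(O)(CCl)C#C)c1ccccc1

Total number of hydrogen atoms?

12

Hydrogens are implicit in SMILES; fill each atom to its normal valence:
  5 × C (aromatic): 1 H each → 5
  3 × C: no H
  2 × C: 2 H each → 4
  2 × C: 1 H each → 2
  1 × C (aromatic): no H
  1 × Cl: no H
  1 × O: 1 H
  1 × O: no H
  1 × O (charge -1): no H
  Total hydrogens = 12.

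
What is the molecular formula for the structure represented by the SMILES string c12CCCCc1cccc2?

C10H12

Heavy atoms from the SMILES: 10 C.
Implicit hydrogens by atom environment:
  4 × C: 2 H each → 8
  4 × C (aromatic): 1 H each → 4
  2 × C (aromatic): no H
  Total hydrogens = 12.
Molecular formula: C10H12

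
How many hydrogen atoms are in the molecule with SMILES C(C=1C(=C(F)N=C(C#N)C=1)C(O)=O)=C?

Hydrogens are implicit in SMILES; fill each atom to its normal valence:
  4 × C (aromatic): no H
  2 × C: no H
  1 × C: 2 H
  1 × C (aromatic): 1 H
  1 × C: 1 H
  1 × F: no H
  1 × N (aromatic): no H
  1 × N: no H
  1 × O: 1 H
  1 × O: no H
  Total hydrogens = 5.

5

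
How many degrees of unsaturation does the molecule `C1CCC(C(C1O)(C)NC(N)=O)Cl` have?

Molecular formula from the SMILES: C8H15ClN2O2.
DoU = (2C + 2 + N − H − X)/2 = (2·8 + 2 + 2 − 15 − 1)/2 = 4/2 = 2.
(Structurally: 1 ring(s) + 1 π bond(s) = 2.)

2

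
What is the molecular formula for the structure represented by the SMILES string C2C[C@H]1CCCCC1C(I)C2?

C10H17I

Heavy atoms from the SMILES: 10 C, 1 I.
Implicit hydrogens by atom environment:
  7 × C: 2 H each → 14
  3 × C: 1 H each → 3
  1 × I: no H
  Total hydrogens = 17.
Molecular formula: C10H17I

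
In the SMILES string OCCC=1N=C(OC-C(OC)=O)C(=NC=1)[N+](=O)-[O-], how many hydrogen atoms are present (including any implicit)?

11

Hydrogens are implicit in SMILES; fill each atom to its normal valence:
  4 × O: no H
  3 × C: 2 H each → 6
  3 × C (aromatic): no H
  2 × N (aromatic): no H
  1 × C: 3 H
  1 × C (aromatic): 1 H
  1 × C: no H
  1 × N (charge +1): no H
  1 × O: 1 H
  1 × O (charge -1): no H
  Total hydrogens = 11.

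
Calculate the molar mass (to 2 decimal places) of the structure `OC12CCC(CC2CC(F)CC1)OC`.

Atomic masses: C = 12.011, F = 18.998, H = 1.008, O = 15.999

202.27

Molecular formula: C11H19FO2.
M = 11×12.011 + 1×18.998 + 19×1.008 + 2×15.999 = 202.27 g/mol.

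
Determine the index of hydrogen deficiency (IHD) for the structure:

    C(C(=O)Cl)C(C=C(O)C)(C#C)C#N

6

Molecular formula from the SMILES: C9H8ClNO2.
DoU = (2C + 2 + N − H − X)/2 = (2·9 + 2 + 1 − 8 − 1)/2 = 12/2 = 6.
(Structurally: 0 ring(s) + 6 π bond(s) = 6.)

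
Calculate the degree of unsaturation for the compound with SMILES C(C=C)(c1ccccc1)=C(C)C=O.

Molecular formula from the SMILES: C12H12O.
DoU = (2C + 2 + N − H − X)/2 = (2·12 + 2 + 0 − 12 − 0)/2 = 14/2 = 7.
(Structurally: 1 ring(s) + 6 π bond(s) = 7.)

7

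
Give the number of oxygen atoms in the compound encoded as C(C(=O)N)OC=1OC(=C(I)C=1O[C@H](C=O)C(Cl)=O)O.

7

The symbol for oxygen appears 7 times in the SMILES.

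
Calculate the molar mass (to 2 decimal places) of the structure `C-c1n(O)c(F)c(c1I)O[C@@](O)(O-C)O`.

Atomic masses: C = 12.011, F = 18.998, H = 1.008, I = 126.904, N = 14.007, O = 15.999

Molecular formula: C7H9FINO5.
M = 7×12.011 + 1×18.998 + 9×1.008 + 1×126.904 + 1×14.007 + 5×15.999 = 333.05 g/mol.

333.05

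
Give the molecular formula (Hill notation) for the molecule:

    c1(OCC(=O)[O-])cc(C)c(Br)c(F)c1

C9H7BrFO3-

Heavy atoms from the SMILES: 1 Br, 9 C, 1 F, 3 O.
Implicit hydrogens by atom environment:
  4 × C (aromatic): no H
  2 × C (aromatic): 1 H each → 2
  2 × O: no H
  1 × Br: no H
  1 × C: 3 H
  1 × C: 2 H
  1 × C: no H
  1 × F: no H
  1 × O (charge -1): no H
  Total hydrogens = 7.
Net charge -1.
Molecular formula: C9H7BrFO3-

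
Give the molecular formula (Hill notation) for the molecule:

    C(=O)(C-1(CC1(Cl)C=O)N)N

C5H7ClN2O2

Heavy atoms from the SMILES: 5 C, 1 Cl, 2 N, 2 O.
Implicit hydrogens by atom environment:
  3 × C: no H
  2 × N: 2 H each → 4
  2 × O: no H
  1 × C: 2 H
  1 × C: 1 H
  1 × Cl: no H
  Total hydrogens = 7.
Molecular formula: C5H7ClN2O2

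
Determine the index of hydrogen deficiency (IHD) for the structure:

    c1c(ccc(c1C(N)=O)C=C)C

Molecular formula from the SMILES: C10H11NO.
DoU = (2C + 2 + N − H − X)/2 = (2·10 + 2 + 1 − 11 − 0)/2 = 12/2 = 6.
(Structurally: 1 ring(s) + 5 π bond(s) = 6.)

6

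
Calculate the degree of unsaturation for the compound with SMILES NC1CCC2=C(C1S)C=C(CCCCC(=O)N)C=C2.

Molecular formula from the SMILES: C15H22N2OS.
DoU = (2C + 2 + N − H − X)/2 = (2·15 + 2 + 2 − 22 − 0)/2 = 12/2 = 6.
(Structurally: 2 ring(s) + 4 π bond(s) = 6.)

6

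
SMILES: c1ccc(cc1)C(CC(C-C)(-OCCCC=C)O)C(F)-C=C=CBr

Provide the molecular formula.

C20H26BrFO2

Heavy atoms from the SMILES: 1 Br, 20 C, 1 F, 2 O.
Implicit hydrogens by atom environment:
  6 × C: 2 H each → 12
  5 × C: 1 H each → 5
  5 × C (aromatic): 1 H each → 5
  2 × C: no H
  1 × Br: no H
  1 × C: 3 H
  1 × C (aromatic): no H
  1 × F: no H
  1 × O: 1 H
  1 × O: no H
  Total hydrogens = 26.
Molecular formula: C20H26BrFO2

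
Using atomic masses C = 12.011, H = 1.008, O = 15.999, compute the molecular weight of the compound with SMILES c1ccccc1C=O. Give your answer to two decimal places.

106.12

Molecular formula: C7H6O.
M = 7×12.011 + 6×1.008 + 1×15.999 = 106.12 g/mol.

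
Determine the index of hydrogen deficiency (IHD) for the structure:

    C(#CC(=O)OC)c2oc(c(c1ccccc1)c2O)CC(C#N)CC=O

13

Molecular formula from the SMILES: C19H15NO5.
DoU = (2C + 2 + N − H − X)/2 = (2·19 + 2 + 1 − 15 − 0)/2 = 26/2 = 13.
(Structurally: 2 ring(s) + 11 π bond(s) = 13.)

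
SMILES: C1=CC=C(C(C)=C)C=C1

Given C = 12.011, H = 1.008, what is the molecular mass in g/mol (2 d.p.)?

Molecular formula: C9H10.
M = 9×12.011 + 10×1.008 = 118.18 g/mol.

118.18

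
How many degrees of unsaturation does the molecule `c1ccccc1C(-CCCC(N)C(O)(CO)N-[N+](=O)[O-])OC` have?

Molecular formula from the SMILES: C14H23N3O5.
DoU = (2C + 2 + N − H − X)/2 = (2·14 + 2 + 3 − 23 − 0)/2 = 10/2 = 5.
(Structurally: 1 ring(s) + 4 π bond(s) = 5.)

5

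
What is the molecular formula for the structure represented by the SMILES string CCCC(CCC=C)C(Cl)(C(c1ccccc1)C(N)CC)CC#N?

Heavy atoms from the SMILES: 21 C, 1 Cl, 2 N.
Implicit hydrogens by atom environment:
  7 × C: 2 H each → 14
  5 × C (aromatic): 1 H each → 5
  4 × C: 1 H each → 4
  2 × C: 3 H each → 6
  2 × C: no H
  1 × C (aromatic): no H
  1 × Cl: no H
  1 × N: 2 H
  1 × N: no H
  Total hydrogens = 31.
Molecular formula: C21H31ClN2

C21H31ClN2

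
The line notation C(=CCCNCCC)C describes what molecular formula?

Heavy atoms from the SMILES: 8 C, 1 N.
Implicit hydrogens by atom environment:
  4 × C: 2 H each → 8
  2 × C: 3 H each → 6
  2 × C: 1 H each → 2
  1 × N: 1 H
  Total hydrogens = 17.
Molecular formula: C8H17N

C8H17N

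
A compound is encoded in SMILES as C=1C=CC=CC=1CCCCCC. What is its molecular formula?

C12H18

Heavy atoms from the SMILES: 12 C.
Implicit hydrogens by atom environment:
  5 × C: 2 H each → 10
  5 × C (aromatic): 1 H each → 5
  1 × C: 3 H
  1 × C (aromatic): no H
  Total hydrogens = 18.
Molecular formula: C12H18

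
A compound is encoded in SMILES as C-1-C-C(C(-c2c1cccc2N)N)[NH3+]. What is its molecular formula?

Heavy atoms from the SMILES: 10 C, 3 N.
Implicit hydrogens by atom environment:
  3 × C (aromatic): 1 H each → 3
  3 × C (aromatic): no H
  2 × C: 2 H each → 4
  2 × C: 1 H each → 2
  2 × N: 2 H each → 4
  1 × N (charge +1): 3 H
  Total hydrogens = 16.
Net charge +1.
Molecular formula: C10H16N3+

C10H16N3+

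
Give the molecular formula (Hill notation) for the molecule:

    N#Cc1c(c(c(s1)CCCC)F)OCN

Heavy atoms from the SMILES: 10 C, 1 F, 2 N, 1 O, 1 S.
Implicit hydrogens by atom environment:
  4 × C: 2 H each → 8
  4 × C (aromatic): no H
  1 × C: 3 H
  1 × C: no H
  1 × F: no H
  1 × N: 2 H
  1 × N: no H
  1 × O: no H
  1 × S (aromatic): no H
  Total hydrogens = 13.
Molecular formula: C10H13FN2OS

C10H13FN2OS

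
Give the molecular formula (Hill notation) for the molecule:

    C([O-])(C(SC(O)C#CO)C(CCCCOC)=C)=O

Heavy atoms from the SMILES: 12 C, 5 O, 1 S.
Implicit hydrogens by atom environment:
  5 × C: 2 H each → 10
  4 × C: no H
  2 × C: 1 H each → 2
  2 × O: 1 H each → 2
  2 × O: no H
  1 × C: 3 H
  1 × O (charge -1): no H
  1 × S: no H
  Total hydrogens = 17.
Net charge -1.
Molecular formula: C12H17O5S-

C12H17O5S-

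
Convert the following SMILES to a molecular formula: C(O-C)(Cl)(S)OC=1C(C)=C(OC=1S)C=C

Heavy atoms from the SMILES: 9 C, 1 Cl, 3 O, 2 S.
Implicit hydrogens by atom environment:
  4 × C (aromatic): no H
  2 × C: 3 H each → 6
  2 × O: no H
  2 × S: 1 H each → 2
  1 × C: 2 H
  1 × C: 1 H
  1 × C: no H
  1 × Cl: no H
  1 × O (aromatic): no H
  Total hydrogens = 11.
Molecular formula: C9H11ClO3S2

C9H11ClO3S2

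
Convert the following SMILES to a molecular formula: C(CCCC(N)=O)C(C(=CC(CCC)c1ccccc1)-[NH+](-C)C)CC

Heavy atoms from the SMILES: 22 C, 2 N, 1 O.
Implicit hydrogens by atom environment:
  7 × C: 2 H each → 14
  5 × C (aromatic): 1 H each → 5
  4 × C: 3 H each → 12
  3 × C: 1 H each → 3
  2 × C: no H
  1 × C (aromatic): no H
  1 × N: 2 H
  1 × N (charge +1): 1 H
  1 × O: no H
  Total hydrogens = 37.
Net charge +1.
Molecular formula: C22H37N2O+

C22H37N2O+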